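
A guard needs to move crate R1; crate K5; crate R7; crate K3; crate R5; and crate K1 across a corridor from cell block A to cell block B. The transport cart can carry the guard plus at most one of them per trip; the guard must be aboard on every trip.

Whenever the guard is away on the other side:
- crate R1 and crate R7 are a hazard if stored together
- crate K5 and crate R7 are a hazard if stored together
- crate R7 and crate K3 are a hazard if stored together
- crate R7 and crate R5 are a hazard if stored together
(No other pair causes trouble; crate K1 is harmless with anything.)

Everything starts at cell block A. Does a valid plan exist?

No

Following every safe sequence of crossings from the start, the most of the 6 that can be at cell block B as the transport cart arrives there on crossings 1, 3, 5 is 1, 2, 3 respectively; the best ever achieved is 3 of 6.
From crossing 7 on, no configuration arises that was not already reachable earlier: only 22 distinct safe configurations (who is on which side, and where the transport cart is) can ever be reached, none of them has everyone across, and every continuation just revisits them. So no valid plan exists.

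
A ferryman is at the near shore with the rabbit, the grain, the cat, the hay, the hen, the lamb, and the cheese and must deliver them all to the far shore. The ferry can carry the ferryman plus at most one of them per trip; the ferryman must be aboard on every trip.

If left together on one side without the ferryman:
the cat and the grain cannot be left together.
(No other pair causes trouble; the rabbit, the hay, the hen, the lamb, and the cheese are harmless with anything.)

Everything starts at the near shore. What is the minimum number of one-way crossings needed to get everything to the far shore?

Counting alone: the ferryman can take at most 1 across per trip to the far shore, so moving all 7 needs at least 7 loaded trips out, with a return between consecutive ones — at least 13 crossings.
The plan below uses exactly 13 crossings, so it is optimal:
1. Ferryman goes to the far shore with the grain.
2. Ferryman goes back to the near shore alone.
3. Ferryman goes to the far shore with the rabbit.
4. Ferryman goes back to the near shore alone.
5. Ferryman goes to the far shore with the hay.
6. Ferryman goes back to the near shore alone.
7. Ferryman goes to the far shore with the hen.
8. Ferryman goes back to the near shore alone.
9. Ferryman goes to the far shore with the lamb.
10. Ferryman goes back to the near shore alone.
11. Ferryman goes to the far shore with the cheese.
12. Ferryman goes back to the near shore alone.
13. Ferryman goes to the far shore with the cat.

13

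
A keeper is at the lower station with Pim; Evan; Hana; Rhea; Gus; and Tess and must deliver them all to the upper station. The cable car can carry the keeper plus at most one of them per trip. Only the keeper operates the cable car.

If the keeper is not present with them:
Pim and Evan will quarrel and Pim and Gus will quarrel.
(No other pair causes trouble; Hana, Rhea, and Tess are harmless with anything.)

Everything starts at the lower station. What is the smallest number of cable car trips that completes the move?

Counting alone: the keeper can take at most 1 across per trip to the upper station, so moving all 6 needs at least 6 loaded trips out, with a return between consecutive ones — at least 11 crossings.
The safety rule pushes this higher. Following every safe sequence of crossings, the most of the 6 that can be at the upper station as the cable car arrives there on crossing 11 is 5 — never all 6.
So no plan with fewer than 13 crossings exists, and this one achieves 13:
1. Keeper goes to the upper station with Pim.  [the lower station: Evan, Gus, Hana, Rhea, Tess | the upper station: Pim]
2. Keeper goes back to the lower station alone.  [the lower station: Evan, Gus, Hana, Rhea, Tess | the upper station: Pim]
3. Keeper goes to the upper station with Evan.  [the lower station: Gus, Hana, Rhea, Tess | the upper station: Evan, Pim]
4. Keeper goes back to the lower station with Pim.  [the lower station: Gus, Hana, Pim, Rhea, Tess | the upper station: Evan]
5. Keeper goes to the upper station with Gus.  [the lower station: Hana, Pim, Rhea, Tess | the upper station: Evan, Gus]
6. Keeper goes back to the lower station alone.  [the lower station: Hana, Pim, Rhea, Tess | the upper station: Evan, Gus]
7. Keeper goes to the upper station with Hana.  [the lower station: Pim, Rhea, Tess | the upper station: Evan, Gus, Hana]
8. Keeper goes back to the lower station alone.  [the lower station: Pim, Rhea, Tess | the upper station: Evan, Gus, Hana]
9. Keeper goes to the upper station with Rhea.  [the lower station: Pim, Tess | the upper station: Evan, Gus, Hana, Rhea]
10. Keeper goes back to the lower station alone.  [the lower station: Pim, Tess | the upper station: Evan, Gus, Hana, Rhea]
11. Keeper goes to the upper station with Tess.  [the lower station: Pim | the upper station: Evan, Gus, Hana, Rhea, Tess]
12. Keeper goes back to the lower station alone.  [the lower station: Pim | the upper station: Evan, Gus, Hana, Rhea, Tess]
13. Keeper goes to the upper station with Pim.  [the lower station: — | the upper station: Evan, Gus, Hana, Pim, Rhea, Tess]

13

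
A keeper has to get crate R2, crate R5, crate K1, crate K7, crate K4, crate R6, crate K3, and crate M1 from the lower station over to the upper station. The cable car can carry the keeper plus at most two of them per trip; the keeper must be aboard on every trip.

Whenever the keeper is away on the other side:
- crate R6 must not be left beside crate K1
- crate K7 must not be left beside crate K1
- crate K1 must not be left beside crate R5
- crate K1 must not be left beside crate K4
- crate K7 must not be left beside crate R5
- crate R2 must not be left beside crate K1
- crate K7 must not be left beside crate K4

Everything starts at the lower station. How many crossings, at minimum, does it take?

Counting alone: the keeper can take at most 2 across per trip to the upper station, so moving all 8 needs at least 4 loaded trips out, with a return between consecutive ones — at least 7 crossings.
The safety rule pushes this higher. Following every safe sequence of crossings, the most of the 8 that can be at the upper station as the cable car arrives there on crossings 7, 9, 11 is 5, 6, 7 respectively — never all 8.
So no plan with fewer than 13 crossings exists, and this one achieves 13:
1. Keeper goes to the upper station with crate K1 and crate K7.  [the lower station: crate K3, crate K4, crate M1, crate R2, crate R5, crate R6 | the upper station: crate K1, crate K7]
2. Keeper goes back to the lower station with crate K1.  [the lower station: crate K1, crate K3, crate K4, crate M1, crate R2, crate R5, crate R6 | the upper station: crate K7]
3. Keeper goes to the upper station with crate K1 and crate R2.  [the lower station: crate K3, crate K4, crate M1, crate R5, crate R6 | the upper station: crate K1, crate K7, crate R2]
4. Keeper goes back to the lower station with crate K1.  [the lower station: crate K1, crate K3, crate K4, crate M1, crate R5, crate R6 | the upper station: crate K7, crate R2]
5. Keeper goes to the upper station with crate K1 and crate R6.  [the lower station: crate K3, crate K4, crate M1, crate R5 | the upper station: crate K1, crate K7, crate R2, crate R6]
6. Keeper goes back to the lower station with crate K1.  [the lower station: crate K1, crate K3, crate K4, crate M1, crate R5 | the upper station: crate K7, crate R2, crate R6]
7. Keeper goes to the upper station with crate K4 and crate R5.  [the lower station: crate K1, crate K3, crate M1 | the upper station: crate K4, crate K7, crate R2, crate R5, crate R6]
8. Keeper goes back to the lower station with crate K7.  [the lower station: crate K1, crate K3, crate K7, crate M1 | the upper station: crate K4, crate R2, crate R5, crate R6]
9. Keeper goes to the upper station with crate K1 and crate K3.  [the lower station: crate K7, crate M1 | the upper station: crate K1, crate K3, crate K4, crate R2, crate R5, crate R6]
10. Keeper goes back to the lower station with crate K1.  [the lower station: crate K1, crate K7, crate M1 | the upper station: crate K3, crate K4, crate R2, crate R5, crate R6]
11. Keeper goes to the upper station with crate K1 and crate M1.  [the lower station: crate K7 | the upper station: crate K1, crate K3, crate K4, crate M1, crate R2, crate R5, crate R6]
12. Keeper goes back to the lower station with crate K1.  [the lower station: crate K1, crate K7 | the upper station: crate K3, crate K4, crate M1, crate R2, crate R5, crate R6]
13. Keeper goes to the upper station with crate K1 and crate K7.  [the lower station: — | the upper station: crate K1, crate K3, crate K4, crate K7, crate M1, crate R2, crate R5, crate R6]

13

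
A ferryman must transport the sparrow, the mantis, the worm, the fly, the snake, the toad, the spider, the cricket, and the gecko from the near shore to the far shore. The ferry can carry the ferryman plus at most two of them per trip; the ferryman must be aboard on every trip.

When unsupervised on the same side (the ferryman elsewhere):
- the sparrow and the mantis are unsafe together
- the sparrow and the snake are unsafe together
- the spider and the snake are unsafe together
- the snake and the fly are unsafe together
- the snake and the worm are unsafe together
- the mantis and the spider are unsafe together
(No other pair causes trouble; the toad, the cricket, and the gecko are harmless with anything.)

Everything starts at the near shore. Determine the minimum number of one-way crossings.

Counting alone: the ferryman can take at most 2 across per trip to the far shore, so moving all 9 needs at least 5 loaded trips out, with a return between consecutive ones — at least 9 crossings.
The safety rule pushes this higher. Following every safe sequence of crossings, the most of the 9 that can be at the far shore as the ferry arrives there on crossing 9 is 8 — never all 9.
So no plan with fewer than 11 crossings exists, and this one achieves 11:
1. Ferryman goes to the far shore with the mantis and the snake.
2. Ferryman goes back to the near shore alone.
3. Ferryman goes to the far shore with the toad.
4. Ferryman goes back to the near shore alone.
5. Ferryman goes to the far shore with the sparrow and the worm.
6. Ferryman goes back to the near shore with the mantis and the snake.
7. Ferryman goes to the far shore with the fly and the spider.
8. Ferryman goes back to the near shore alone.
9. Ferryman goes to the far shore with the cricket and the gecko.
10. Ferryman goes back to the near shore alone.
11. Ferryman goes to the far shore with the mantis and the snake.

11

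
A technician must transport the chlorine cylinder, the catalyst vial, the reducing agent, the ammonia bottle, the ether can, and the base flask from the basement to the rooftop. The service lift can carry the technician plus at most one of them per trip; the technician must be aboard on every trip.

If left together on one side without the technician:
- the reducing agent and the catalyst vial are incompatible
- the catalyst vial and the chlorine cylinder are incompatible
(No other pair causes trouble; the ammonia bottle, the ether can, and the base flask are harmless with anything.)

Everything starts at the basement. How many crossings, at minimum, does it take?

Counting alone: the technician can take at most 1 across per trip to the rooftop, so moving all 6 needs at least 6 loaded trips out, with a return between consecutive ones — at least 11 crossings.
The safety rule pushes this higher. Following every safe sequence of crossings, the most of the 6 that can be at the rooftop as the service lift arrives there on crossing 11 is 5 — never all 6.
So no plan with fewer than 13 crossings exists, and this one achieves 13:
1. Technician goes to the rooftop with the catalyst vial.  [the basement: the ammonia bottle, the base flask, the chlorine cylinder, the ether can, the reducing agent | the rooftop: the catalyst vial]
2. Technician goes back to the basement alone.  [the basement: the ammonia bottle, the base flask, the chlorine cylinder, the ether can, the reducing agent | the rooftop: the catalyst vial]
3. Technician goes to the rooftop with the chlorine cylinder.  [the basement: the ammonia bottle, the base flask, the ether can, the reducing agent | the rooftop: the catalyst vial, the chlorine cylinder]
4. Technician goes back to the basement with the catalyst vial.  [the basement: the ammonia bottle, the base flask, the catalyst vial, the ether can, the reducing agent | the rooftop: the chlorine cylinder]
5. Technician goes to the rooftop with the reducing agent.  [the basement: the ammonia bottle, the base flask, the catalyst vial, the ether can | the rooftop: the chlorine cylinder, the reducing agent]
6. Technician goes back to the basement alone.  [the basement: the ammonia bottle, the base flask, the catalyst vial, the ether can | the rooftop: the chlorine cylinder, the reducing agent]
7. Technician goes to the rooftop with the ammonia bottle.  [the basement: the base flask, the catalyst vial, the ether can | the rooftop: the ammonia bottle, the chlorine cylinder, the reducing agent]
8. Technician goes back to the basement alone.  [the basement: the base flask, the catalyst vial, the ether can | the rooftop: the ammonia bottle, the chlorine cylinder, the reducing agent]
9. Technician goes to the rooftop with the ether can.  [the basement: the base flask, the catalyst vial | the rooftop: the ammonia bottle, the chlorine cylinder, the ether can, the reducing agent]
10. Technician goes back to the basement alone.  [the basement: the base flask, the catalyst vial | the rooftop: the ammonia bottle, the chlorine cylinder, the ether can, the reducing agent]
11. Technician goes to the rooftop with the base flask.  [the basement: the catalyst vial | the rooftop: the ammonia bottle, the base flask, the chlorine cylinder, the ether can, the reducing agent]
12. Technician goes back to the basement alone.  [the basement: the catalyst vial | the rooftop: the ammonia bottle, the base flask, the chlorine cylinder, the ether can, the reducing agent]
13. Technician goes to the rooftop with the catalyst vial.  [the basement: — | the rooftop: the ammonia bottle, the base flask, the catalyst vial, the chlorine cylinder, the ether can, the reducing agent]

13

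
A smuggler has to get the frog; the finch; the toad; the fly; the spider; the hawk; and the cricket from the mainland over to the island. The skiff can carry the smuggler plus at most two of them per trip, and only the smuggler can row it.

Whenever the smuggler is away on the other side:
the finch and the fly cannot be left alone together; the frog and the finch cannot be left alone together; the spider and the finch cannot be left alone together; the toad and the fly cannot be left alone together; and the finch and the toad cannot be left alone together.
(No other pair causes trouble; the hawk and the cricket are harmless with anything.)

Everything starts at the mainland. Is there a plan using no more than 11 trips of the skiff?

Yes

Yes — this plan uses 11 crossings (≤ 11):
1. Smuggler goes to the island with the finch and the toad.
2. Smuggler goes back to the mainland with the finch.
3. Smuggler goes to the island with the finch and the frog.
4. Smuggler goes back to the mainland with the finch.
5. Smuggler goes to the island with the finch and the spider.
6. Smuggler goes back to the mainland with the finch.
7. Smuggler goes to the island with the finch and the hawk.
8. Smuggler goes back to the mainland with the finch.
9. Smuggler goes to the island with the cricket and the finch.
10. Smuggler goes back to the mainland with the finch.
11. Smuggler goes to the island with the finch and the fly.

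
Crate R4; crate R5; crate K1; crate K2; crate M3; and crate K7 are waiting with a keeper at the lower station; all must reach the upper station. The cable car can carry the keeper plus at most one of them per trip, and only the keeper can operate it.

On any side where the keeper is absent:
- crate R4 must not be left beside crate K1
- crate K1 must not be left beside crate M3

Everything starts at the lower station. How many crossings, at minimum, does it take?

13

Counting alone: the keeper can take at most 1 across per trip to the upper station, so moving all 6 needs at least 6 loaded trips out, with a return between consecutive ones — at least 11 crossings.
The safety rule pushes this higher. Following every safe sequence of crossings, the most of the 6 that can be at the upper station as the cable car arrives there on crossing 11 is 5 — never all 6.
So no plan with fewer than 13 crossings exists, and this one achieves 13:
1. Keeper goes to the upper station with crate K1.
2. Keeper goes back to the lower station alone.
3. Keeper goes to the upper station with crate R4.
4. Keeper goes back to the lower station with crate K1.
5. Keeper goes to the upper station with crate M3.
6. Keeper goes back to the lower station alone.
7. Keeper goes to the upper station with crate R5.
8. Keeper goes back to the lower station alone.
9. Keeper goes to the upper station with crate K2.
10. Keeper goes back to the lower station alone.
11. Keeper goes to the upper station with crate K7.
12. Keeper goes back to the lower station alone.
13. Keeper goes to the upper station with crate K1.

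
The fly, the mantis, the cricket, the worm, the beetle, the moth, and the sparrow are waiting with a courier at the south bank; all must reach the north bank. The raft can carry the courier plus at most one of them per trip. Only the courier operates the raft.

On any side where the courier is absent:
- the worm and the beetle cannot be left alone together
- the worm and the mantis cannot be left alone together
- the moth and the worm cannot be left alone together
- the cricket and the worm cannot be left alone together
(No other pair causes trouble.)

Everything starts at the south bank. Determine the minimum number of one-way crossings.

impossible

Following every safe sequence of crossings from the start, the most of the 7 that can be at the north bank as the raft arrives there on crossings 1, 3, 5, 7 is 1, 2, 3, 4 respectively; the best ever achieved is 4 of 7.
From crossing 9 on, no configuration arises that was not already reachable earlier: only 44 distinct safe configurations (who is on which side, and where the raft is) can ever be reached, none of them has everyone across, and every continuation just revisits them. So no valid plan exists.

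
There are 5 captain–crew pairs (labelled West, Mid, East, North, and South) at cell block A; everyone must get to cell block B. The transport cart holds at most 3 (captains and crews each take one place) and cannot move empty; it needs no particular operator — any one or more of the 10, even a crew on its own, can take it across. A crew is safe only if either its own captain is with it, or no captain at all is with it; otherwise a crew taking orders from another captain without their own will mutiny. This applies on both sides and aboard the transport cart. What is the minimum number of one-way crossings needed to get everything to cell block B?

11

Counting alone: each trip to cell block B takes at most 3 across and each return brings at least 1 back, so after t trips out (and t−1 returns) at most 3t − (t−1) of the 10 are across; that first reaches 10 at t = 5, so at least 9 crossings are needed.
The safety rule pushes this higher. Following every safe sequence of crossings, the most of the 10 that can be at cell block B as the transport cart arrives there on crossing 9 is 9 — never all 10.
So no plan with fewer than 11 crossings exists, and this one achieves 11:
1. captain West and crew West cross → cell block B.
2. captain West crosses ← cell block A.
3. crew East, crew Mid, and crew North cross → cell block B.
4. crew West crosses ← cell block A.
5. captain East, captain Mid, and captain North cross → cell block B.
6. captain Mid and crew Mid cross ← cell block A.
7. captain Mid, captain South, and captain West cross → cell block B.
8. crew East crosses ← cell block A.
9. crew Mid and crew West cross → cell block B.
10. crew West crosses ← cell block A.
11. crew East, crew South, and crew West cross → cell block B.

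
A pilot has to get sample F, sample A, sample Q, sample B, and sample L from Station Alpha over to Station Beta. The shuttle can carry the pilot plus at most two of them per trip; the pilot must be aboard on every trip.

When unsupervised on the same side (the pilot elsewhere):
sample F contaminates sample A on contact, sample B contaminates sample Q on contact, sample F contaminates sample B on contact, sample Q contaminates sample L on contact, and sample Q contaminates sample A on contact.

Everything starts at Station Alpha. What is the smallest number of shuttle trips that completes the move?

7

Counting alone: the pilot can take at most 2 across per trip to Station Beta, so moving all 5 needs at least 3 loaded trips out, with a return between consecutive ones — at least 5 crossings.
The safety rule pushes this higher. Following every safe sequence of crossings, the most of the 5 that can be at Station Beta as the shuttle arrives there on crossing 5 is 4 — never all 5.
So no plan with fewer than 7 crossings exists, and this one achieves 7:
1. Pilot goes to Station Beta with sample F and sample Q.  [Station Alpha: sample A, sample B, sample L | Station Beta: sample F, sample Q]
2. Pilot goes back to Station Alpha alone.  [Station Alpha: sample A, sample B, sample L | Station Beta: sample F, sample Q]
3. Pilot goes to Station Beta with sample A.  [Station Alpha: sample B, sample L | Station Beta: sample A, sample F, sample Q]
4. Pilot goes back to Station Alpha with sample F and sample Q.  [Station Alpha: sample B, sample F, sample L, sample Q | Station Beta: sample A]
5. Pilot goes to Station Beta with sample B and sample L.  [Station Alpha: sample F, sample Q | Station Beta: sample A, sample B, sample L]
6. Pilot goes back to Station Alpha alone.  [Station Alpha: sample F, sample Q | Station Beta: sample A, sample B, sample L]
7. Pilot goes to Station Beta with sample F and sample Q.  [Station Alpha: — | Station Beta: sample A, sample B, sample F, sample L, sample Q]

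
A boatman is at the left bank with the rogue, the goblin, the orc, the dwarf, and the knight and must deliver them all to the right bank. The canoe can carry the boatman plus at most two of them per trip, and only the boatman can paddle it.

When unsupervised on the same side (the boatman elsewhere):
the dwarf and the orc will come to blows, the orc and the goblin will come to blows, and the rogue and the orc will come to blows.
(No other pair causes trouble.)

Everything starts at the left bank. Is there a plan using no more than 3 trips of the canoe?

Counting alone: the boatman can take at most 2 across per trip to the right bank, so moving all 5 needs at least 3 loaded trips out, with a return between consecutive ones — at least 5 crossings.
Since 3 < 5, 3 crossings cannot be enough. (The shortest complete plan in fact takes 5:)
1. Boatman goes to the right bank with the orc and the rogue.  [the left bank: the dwarf, the goblin, the knight | the right bank: the orc, the rogue]
2. Boatman goes back to the left bank with the orc.  [the left bank: the dwarf, the goblin, the knight, the orc | the right bank: the rogue]
3. Boatman goes to the right bank with the dwarf and the goblin.  [the left bank: the knight, the orc | the right bank: the dwarf, the goblin, the rogue]
4. Boatman goes back to the left bank alone.  [the left bank: the knight, the orc | the right bank: the dwarf, the goblin, the rogue]
5. Boatman goes to the right bank with the knight and the orc.  [the left bank: — | the right bank: the dwarf, the goblin, the knight, the orc, the rogue]

No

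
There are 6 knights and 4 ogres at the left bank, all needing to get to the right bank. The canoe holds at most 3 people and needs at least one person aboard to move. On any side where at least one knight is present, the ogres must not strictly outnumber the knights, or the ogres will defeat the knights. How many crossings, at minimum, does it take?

Counting alone: each trip to the right bank takes at most 3 across and each return brings at least 1 back, so after t trips out (and t−1 returns) at most 3t − (t−1) of the 10 are across; that first reaches 10 at t = 5, so at least 9 crossings are needed.
The plan below uses exactly 9 crossings, so it is optimal:
1. 2 ogres → the right bank.  (the left bank: 6K 2O; the right bank: 0K 2O)
2. 1 ogre ← the left bank.  (the left bank: 6K 3O; the right bank: 0K 1O)
3. 3 ogres → the right bank.  (the left bank: 6K 0O; the right bank: 0K 4O)
4. 1 ogre ← the left bank.  (the left bank: 6K 1O; the right bank: 0K 3O)
5. 3 knights → the right bank.  (the left bank: 3K 1O; the right bank: 3K 3O)
6. 1 ogre ← the left bank.  (the left bank: 3K 2O; the right bank: 3K 2O)
7. 1 knight and 2 ogres → the right bank.  (the left bank: 2K 0O; the right bank: 4K 4O)
8. 1 ogre ← the left bank.  (the left bank: 2K 1O; the right bank: 4K 3O)
9. 2 knights and 1 ogre → the right bank.  (the left bank: 0K 0O; the right bank: 6K 4O)

9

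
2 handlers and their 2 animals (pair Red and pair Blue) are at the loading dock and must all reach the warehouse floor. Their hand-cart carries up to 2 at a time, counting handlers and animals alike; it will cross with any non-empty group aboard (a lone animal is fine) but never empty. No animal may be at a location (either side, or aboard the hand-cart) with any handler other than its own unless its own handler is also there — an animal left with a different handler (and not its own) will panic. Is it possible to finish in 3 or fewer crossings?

Counting alone: each trip to the warehouse floor takes at most 2 across and each return brings at least 1 back, so after t trips out (and t−1 returns) at most 2t − (t−1) of the 4 are across; that first reaches 4 at t = 3, so at least 5 crossings are needed.
Since 3 < 5, 3 crossings cannot be enough. (The shortest complete plan in fact takes 5:)
1. animal Red and handler Red cross → the warehouse floor.
2. handler Red crosses ← the loading dock.
3. handler Blue and handler Red cross → the warehouse floor.
4. handler Blue crosses ← the loading dock.
5. animal Blue and handler Blue cross → the warehouse floor.

No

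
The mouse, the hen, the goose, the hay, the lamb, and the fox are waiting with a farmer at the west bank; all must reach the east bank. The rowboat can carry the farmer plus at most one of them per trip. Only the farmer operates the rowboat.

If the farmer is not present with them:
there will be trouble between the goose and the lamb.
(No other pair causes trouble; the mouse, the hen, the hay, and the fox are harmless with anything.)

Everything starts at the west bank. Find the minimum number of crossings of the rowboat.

11

Counting alone: the farmer can take at most 1 across per trip to the east bank, so moving all 6 needs at least 6 loaded trips out, with a return between consecutive ones — at least 11 crossings.
The plan below uses exactly 11 crossings, so it is optimal:
1. Farmer goes to the east bank with the goose.
2. Farmer goes back to the west bank alone.
3. Farmer goes to the east bank with the mouse.
4. Farmer goes back to the west bank alone.
5. Farmer goes to the east bank with the hen.
6. Farmer goes back to the west bank alone.
7. Farmer goes to the east bank with the hay.
8. Farmer goes back to the west bank alone.
9. Farmer goes to the east bank with the fox.
10. Farmer goes back to the west bank alone.
11. Farmer goes to the east bank with the lamb.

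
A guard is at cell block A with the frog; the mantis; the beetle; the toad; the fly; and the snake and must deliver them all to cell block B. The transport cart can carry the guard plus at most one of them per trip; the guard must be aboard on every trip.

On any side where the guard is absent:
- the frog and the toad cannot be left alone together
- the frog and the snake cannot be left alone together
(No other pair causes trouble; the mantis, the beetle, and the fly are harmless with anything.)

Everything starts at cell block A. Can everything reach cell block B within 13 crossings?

Yes

Yes — this plan uses 13 crossings (≤ 13):
1. Guard goes to cell block B with the frog.
2. Guard goes back to cell block A alone.
3. Guard goes to cell block B with the mantis.
4. Guard goes back to cell block A alone.
5. Guard goes to cell block B with the beetle.
6. Guard goes back to cell block A alone.
7. Guard goes to cell block B with the toad.
8. Guard goes back to cell block A with the frog.
9. Guard goes to cell block B with the snake.
10. Guard goes back to cell block A alone.
11. Guard goes to cell block B with the fly.
12. Guard goes back to cell block A alone.
13. Guard goes to cell block B with the frog.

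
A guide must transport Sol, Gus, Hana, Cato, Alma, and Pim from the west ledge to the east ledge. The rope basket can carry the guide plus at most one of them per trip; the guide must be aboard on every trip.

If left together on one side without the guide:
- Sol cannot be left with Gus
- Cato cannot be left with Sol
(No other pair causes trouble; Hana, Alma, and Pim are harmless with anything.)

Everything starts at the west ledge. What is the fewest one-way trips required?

13

Counting alone: the guide can take at most 1 across per trip to the east ledge, so moving all 6 needs at least 6 loaded trips out, with a return between consecutive ones — at least 11 crossings.
The safety rule pushes this higher. Following every safe sequence of crossings, the most of the 6 that can be at the east ledge as the rope basket arrives there on crossing 11 is 5 — never all 6.
So no plan with fewer than 13 crossings exists, and this one achieves 13:
1. Guide goes to the east ledge with Sol.
2. Guide goes back to the west ledge alone.
3. Guide goes to the east ledge with Gus.
4. Guide goes back to the west ledge with Sol.
5. Guide goes to the east ledge with Cato.
6. Guide goes back to the west ledge alone.
7. Guide goes to the east ledge with Hana.
8. Guide goes back to the west ledge alone.
9. Guide goes to the east ledge with Alma.
10. Guide goes back to the west ledge alone.
11. Guide goes to the east ledge with Pim.
12. Guide goes back to the west ledge alone.
13. Guide goes to the east ledge with Sol.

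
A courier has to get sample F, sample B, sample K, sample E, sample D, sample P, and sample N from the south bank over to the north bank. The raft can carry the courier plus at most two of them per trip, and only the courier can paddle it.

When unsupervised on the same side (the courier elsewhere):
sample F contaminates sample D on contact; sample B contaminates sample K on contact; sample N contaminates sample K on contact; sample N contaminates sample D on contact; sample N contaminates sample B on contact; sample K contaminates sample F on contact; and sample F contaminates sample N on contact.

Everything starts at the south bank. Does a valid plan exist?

Whatever the first load, the items left behind include a forbidden pair without the courier. No opening move is safe, so no plan exists.

No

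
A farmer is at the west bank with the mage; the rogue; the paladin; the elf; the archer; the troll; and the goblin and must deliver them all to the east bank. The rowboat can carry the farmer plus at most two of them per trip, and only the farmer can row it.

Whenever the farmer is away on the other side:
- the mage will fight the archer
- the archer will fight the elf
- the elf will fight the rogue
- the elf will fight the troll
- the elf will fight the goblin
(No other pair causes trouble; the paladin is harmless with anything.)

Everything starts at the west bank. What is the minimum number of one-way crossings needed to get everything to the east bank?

9

Counting alone: the farmer can take at most 2 across per trip to the east bank, so moving all 7 needs at least 4 loaded trips out, with a return between consecutive ones — at least 7 crossings.
The safety rule pushes this higher. Following every safe sequence of crossings, the most of the 7 that can be at the east bank as the rowboat arrives there on crossing 7 is 6 — never all 7.
So no plan with fewer than 9 crossings exists, and this one achieves 9:
1. Farmer goes to the east bank with the elf and the mage.
2. Farmer goes back to the west bank alone.
3. Farmer goes to the east bank with the paladin.
4. Farmer goes back to the west bank alone.
5. Farmer goes to the east bank with the archer and the rogue.
6. Farmer goes back to the west bank with the elf and the mage.
7. Farmer goes to the east bank with the goblin and the troll.
8. Farmer goes back to the west bank alone.
9. Farmer goes to the east bank with the elf and the mage.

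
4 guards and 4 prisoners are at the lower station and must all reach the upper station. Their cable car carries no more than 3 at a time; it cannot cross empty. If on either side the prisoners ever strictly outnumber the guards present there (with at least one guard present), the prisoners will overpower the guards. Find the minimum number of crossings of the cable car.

Counting alone: each trip to the upper station takes at most 3 across and each return brings at least 1 back, so after t trips out (and t−1 returns) at most 3t − (t−1) of the 8 are across; that first reaches 8 at t = 4, so at least 7 crossings are needed.
The safety rule pushes this higher. Following every safe sequence of crossings, the most of the 8 that can be at the upper station as the cable car arrives there on crossing 7 is 7 — never all 8.
So no plan with fewer than 9 crossings exists, and this one achieves 9:
1. 2 prisoners → the upper station.  (the lower station: 4G 2P; the upper station: 0G 2P)
2. 1 prisoner ← the lower station.  (the lower station: 4G 3P; the upper station: 0G 1P)
3. 3 prisoners → the upper station.  (the lower station: 4G 0P; the upper station: 0G 4P)
4. 1 prisoner ← the lower station.  (the lower station: 4G 1P; the upper station: 0G 3P)
5. 3 guards → the upper station.  (the lower station: 1G 1P; the upper station: 3G 3P)
6. 1 guard and 1 prisoner ← the lower station.  (the lower station: 2G 2P; the upper station: 2G 2P)
7. 2 guards → the upper station.  (the lower station: 0G 2P; the upper station: 4G 2P)
8. 1 prisoner ← the lower station.  (the lower station: 0G 3P; the upper station: 4G 1P)
9. 3 prisoners → the upper station.  (the lower station: 0G 0P; the upper station: 4G 4P)

9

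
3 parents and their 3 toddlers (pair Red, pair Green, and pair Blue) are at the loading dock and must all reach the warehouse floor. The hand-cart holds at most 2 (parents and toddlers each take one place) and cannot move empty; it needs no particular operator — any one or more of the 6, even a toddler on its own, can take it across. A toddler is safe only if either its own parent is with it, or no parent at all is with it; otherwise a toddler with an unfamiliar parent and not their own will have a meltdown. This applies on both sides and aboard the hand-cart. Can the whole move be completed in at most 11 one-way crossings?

Yes — this plan uses 11 crossings (≤ 11):
1. parent Red and toddler Red cross → the warehouse floor.
2. parent Red crosses ← the loading dock.
3. toddler Blue and toddler Green cross → the warehouse floor.
4. toddler Red crosses ← the loading dock.
5. parent Blue and parent Green cross → the warehouse floor.
6. parent Green and toddler Green cross ← the loading dock.
7. parent Green and parent Red cross → the warehouse floor.
8. toddler Blue crosses ← the loading dock.
9. toddler Green and toddler Red cross → the warehouse floor.
10. parent Blue crosses ← the loading dock.
11. parent Blue and toddler Blue cross → the warehouse floor.

Yes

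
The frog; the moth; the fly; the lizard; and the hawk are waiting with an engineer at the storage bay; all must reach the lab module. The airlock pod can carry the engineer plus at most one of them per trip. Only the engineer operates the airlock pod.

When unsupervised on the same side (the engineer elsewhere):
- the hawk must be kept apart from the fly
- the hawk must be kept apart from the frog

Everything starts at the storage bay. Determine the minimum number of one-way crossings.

11

Counting alone: the engineer can take at most 1 across per trip to the lab module, so moving all 5 needs at least 5 loaded trips out, with a return between consecutive ones — at least 9 crossings.
The safety rule pushes this higher. Following every safe sequence of crossings, the most of the 5 that can be at the lab module as the airlock pod arrives there on crossing 9 is 4 — never all 5.
So no plan with fewer than 11 crossings exists, and this one achieves 11:
1. Engineer goes to the lab module with the hawk.  [the storage bay: the fly, the frog, the lizard, the moth | the lab module: the hawk]
2. Engineer goes back to the storage bay alone.  [the storage bay: the fly, the frog, the lizard, the moth | the lab module: the hawk]
3. Engineer goes to the lab module with the frog.  [the storage bay: the fly, the lizard, the moth | the lab module: the frog, the hawk]
4. Engineer goes back to the storage bay with the hawk.  [the storage bay: the fly, the hawk, the lizard, the moth | the lab module: the frog]
5. Engineer goes to the lab module with the fly.  [the storage bay: the hawk, the lizard, the moth | the lab module: the fly, the frog]
6. Engineer goes back to the storage bay alone.  [the storage bay: the hawk, the lizard, the moth | the lab module: the fly, the frog]
7. Engineer goes to the lab module with the moth.  [the storage bay: the hawk, the lizard | the lab module: the fly, the frog, the moth]
8. Engineer goes back to the storage bay alone.  [the storage bay: the hawk, the lizard | the lab module: the fly, the frog, the moth]
9. Engineer goes to the lab module with the lizard.  [the storage bay: the hawk | the lab module: the fly, the frog, the lizard, the moth]
10. Engineer goes back to the storage bay alone.  [the storage bay: the hawk | the lab module: the fly, the frog, the lizard, the moth]
11. Engineer goes to the lab module with the hawk.  [the storage bay: — | the lab module: the fly, the frog, the hawk, the lizard, the moth]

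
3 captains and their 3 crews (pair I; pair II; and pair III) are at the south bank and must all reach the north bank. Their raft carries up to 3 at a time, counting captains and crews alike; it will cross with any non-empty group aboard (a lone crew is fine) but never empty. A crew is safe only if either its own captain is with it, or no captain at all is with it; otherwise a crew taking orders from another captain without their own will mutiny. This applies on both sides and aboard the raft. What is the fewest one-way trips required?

5

Counting alone: each trip to the north bank takes at most 3 across and each return brings at least 1 back, so after t trips out (and t−1 returns) at most 3t − (t−1) of the 6 are across; that first reaches 6 at t = 3, so at least 5 crossings are needed.
The plan below uses exactly 5 crossings, so it is optimal:
1. captain I and crew I cross → the north bank.
2. captain I crosses ← the south bank.
3. captain I, captain II, and captain III cross → the north bank.
4. crew I crosses ← the south bank.
5. crew I, crew II, and crew III cross → the north bank.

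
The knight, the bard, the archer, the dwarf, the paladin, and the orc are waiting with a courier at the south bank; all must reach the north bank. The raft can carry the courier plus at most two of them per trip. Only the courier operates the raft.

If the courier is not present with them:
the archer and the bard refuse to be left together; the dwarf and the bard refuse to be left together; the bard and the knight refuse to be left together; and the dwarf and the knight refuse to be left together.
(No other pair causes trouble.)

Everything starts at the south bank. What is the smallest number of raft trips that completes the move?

Counting alone: the courier can take at most 2 across per trip to the north bank, so moving all 6 needs at least 3 loaded trips out, with a return between consecutive ones — at least 5 crossings.
The safety rule pushes this higher. Following every safe sequence of crossings, the most of the 6 that can be at the north bank as the raft arrives there on crossings 5, 7 is 4, 5 respectively — never all 6.
So no plan with fewer than 9 crossings exists, and this one achieves 9:
1. Courier goes to the north bank with the bard and the knight.  [the south bank: the archer, the dwarf, the orc, the paladin | the north bank: the bard, the knight]
2. Courier goes back to the south bank with the knight.  [the south bank: the archer, the dwarf, the knight, the orc, the paladin | the north bank: the bard]
3. Courier goes to the north bank with the archer and the knight.  [the south bank: the dwarf, the orc, the paladin | the north bank: the archer, the bard, the knight]
4. Courier goes back to the south bank with the bard.  [the south bank: the bard, the dwarf, the orc, the paladin | the north bank: the archer, the knight]
5. Courier goes to the north bank with the bard and the paladin.  [the south bank: the dwarf, the orc | the north bank: the archer, the bard, the knight, the paladin]
6. Courier goes back to the south bank with the bard.  [the south bank: the bard, the dwarf, the orc | the north bank: the archer, the knight, the paladin]
7. Courier goes to the north bank with the bard and the orc.  [the south bank: the dwarf | the north bank: the archer, the bard, the knight, the orc, the paladin]
8. Courier goes back to the south bank with the bard.  [the south bank: the bard, the dwarf | the north bank: the archer, the knight, the orc, the paladin]
9. Courier goes to the north bank with the bard and the dwarf.  [the south bank: — | the north bank: the archer, the bard, the dwarf, the knight, the orc, the paladin]

9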